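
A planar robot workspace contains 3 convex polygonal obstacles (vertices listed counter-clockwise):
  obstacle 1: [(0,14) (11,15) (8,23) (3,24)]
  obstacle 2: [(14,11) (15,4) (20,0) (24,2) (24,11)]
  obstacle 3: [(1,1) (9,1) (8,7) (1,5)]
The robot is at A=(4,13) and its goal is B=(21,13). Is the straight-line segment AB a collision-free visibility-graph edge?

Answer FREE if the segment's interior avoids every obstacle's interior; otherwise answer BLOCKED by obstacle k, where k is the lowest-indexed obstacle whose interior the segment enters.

Obstacle 1 [(0,14) (11,15) (8,23) (3,24)]:
  edge (0,14)–(11,15): clear
  edge (11,15)–(8,23): clear
  edge (8,23)–(3,24): clear
  edge (3,24)–(0,14): clear
  midpoint (25/2,13) outside
  → clear
Obstacle 2 [(14,11) (15,4) (20,0) (24,2) (24,11)]:
  edge (14,11)–(15,4): clear
  edge (15,4)–(20,0): clear
  edge (20,0)–(24,2): clear
  edge (24,2)–(24,11): clear
  edge (24,11)–(14,11): clear
  midpoint (25/2,13) outside
  → clear
Obstacle 3 [(1,1) (9,1) (8,7) (1,5)]:
  edge (1,1)–(9,1): clear
  edge (9,1)–(8,7): clear
  edge (8,7)–(1,5): clear
  edge (1,5)–(1,1): clear
  midpoint (25/2,13) outside
  → clear

FREE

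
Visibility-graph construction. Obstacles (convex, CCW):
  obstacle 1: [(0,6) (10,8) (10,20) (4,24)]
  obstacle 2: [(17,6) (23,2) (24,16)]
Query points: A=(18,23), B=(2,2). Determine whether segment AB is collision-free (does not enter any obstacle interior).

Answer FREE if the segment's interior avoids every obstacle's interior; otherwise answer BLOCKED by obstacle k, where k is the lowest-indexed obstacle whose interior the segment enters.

Obstacle 1 [(0,6) (10,8) (10,20) (4,24)]:
  edge (0,6)–(10,8): crosses AB
  edge (10,8)–(10,20): crosses AB
  edge (10,20)–(4,24): clear
  edge (4,24)–(0,6): clear
  → BLOCKED
Obstacle 2 [(17,6) (23,2) (24,16)]:
  edge (17,6)–(23,2): clear
  edge (23,2)–(24,16): clear
  edge (24,16)–(17,6): clear
  midpoint (10,25/2) outside
  → clear

BLOCKED by obstacle 1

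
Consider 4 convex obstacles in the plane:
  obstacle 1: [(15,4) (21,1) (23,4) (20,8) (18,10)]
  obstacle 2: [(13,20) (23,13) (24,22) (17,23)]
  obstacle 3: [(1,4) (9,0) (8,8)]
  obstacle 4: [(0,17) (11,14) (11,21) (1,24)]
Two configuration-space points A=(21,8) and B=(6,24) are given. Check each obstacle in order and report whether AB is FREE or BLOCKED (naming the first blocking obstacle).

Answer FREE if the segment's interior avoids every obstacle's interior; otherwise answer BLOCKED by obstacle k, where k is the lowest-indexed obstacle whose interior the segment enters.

BLOCKED by obstacle 4

Obstacle 1 [(15,4) (21,1) (23,4) (20,8) (18,10)]:
  edge (15,4)–(21,1): clear
  edge (21,1)–(23,4): clear
  edge (23,4)–(20,8): clear
  edge (20,8)–(18,10): clear
  edge (18,10)–(15,4): clear
  midpoint (27/2,16) outside
  → clear
Obstacle 2 [(13,20) (23,13) (24,22) (17,23)]:
  edge (13,20)–(23,13): clear
  edge (23,13)–(24,22): clear
  edge (24,22)–(17,23): clear
  edge (17,23)–(13,20): clear
  midpoint (27/2,16) outside
  → clear
Obstacle 3 [(1,4) (9,0) (8,8)]:
  edge (1,4)–(9,0): clear
  edge (9,0)–(8,8): clear
  edge (8,8)–(1,4): clear
  midpoint (27/2,16) outside
  → clear
Obstacle 4 [(0,17) (11,14) (11,21) (1,24)]:
  edge (0,17)–(11,14): clear
  edge (11,14)–(11,21): crosses AB
  edge (11,21)–(1,24): crosses AB
  edge (1,24)–(0,17): clear
  → BLOCKED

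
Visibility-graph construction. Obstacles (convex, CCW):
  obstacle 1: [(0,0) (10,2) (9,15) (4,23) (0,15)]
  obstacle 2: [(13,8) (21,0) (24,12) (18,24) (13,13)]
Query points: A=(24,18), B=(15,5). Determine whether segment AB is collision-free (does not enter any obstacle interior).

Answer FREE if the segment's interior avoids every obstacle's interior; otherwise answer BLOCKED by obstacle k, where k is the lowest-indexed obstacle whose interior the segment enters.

BLOCKED by obstacle 2

Obstacle 1 [(0,0) (10,2) (9,15) (4,23) (0,15)]:
  edge (0,0)–(10,2): clear
  edge (10,2)–(9,15): clear
  edge (9,15)–(4,23): clear
  edge (4,23)–(0,15): clear
  edge (0,15)–(0,0): clear
  midpoint (39/2,23/2) outside
  → clear
Obstacle 2 [(13,8) (21,0) (24,12) (18,24) (13,13)]:
  edge (13,8)–(21,0): crosses AB
  edge (21,0)–(24,12): clear
  edge (24,12)–(18,24): crosses AB
  edge (18,24)–(13,13): clear
  edge (13,13)–(13,8): clear
  → BLOCKED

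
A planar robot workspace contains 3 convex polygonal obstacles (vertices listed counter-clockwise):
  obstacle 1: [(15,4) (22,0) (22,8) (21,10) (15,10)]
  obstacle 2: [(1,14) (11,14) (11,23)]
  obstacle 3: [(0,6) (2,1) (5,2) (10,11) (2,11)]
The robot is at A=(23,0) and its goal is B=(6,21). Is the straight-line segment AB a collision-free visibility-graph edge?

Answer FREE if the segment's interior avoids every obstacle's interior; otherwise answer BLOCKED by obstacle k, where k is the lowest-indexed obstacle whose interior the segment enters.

BLOCKED by obstacle 1

Obstacle 1 [(15,4) (22,0) (22,8) (21,10) (15,10)]:
  edge (15,4)–(22,0): clear
  edge (22,0)–(22,8): crosses AB
  edge (22,8)–(21,10): clear
  edge (21,10)–(15,10): clear
  edge (15,10)–(15,4): crosses AB
  → BLOCKED
Obstacle 2 [(1,14) (11,14) (11,23)]:
  edge (1,14)–(11,14): clear
  edge (11,14)–(11,23): crosses AB
  edge (11,23)–(1,14): crosses AB
  → BLOCKED
Obstacle 3 [(0,6) (2,1) (5,2) (10,11) (2,11)]:
  edge (0,6)–(2,1): clear
  edge (2,1)–(5,2): clear
  edge (5,2)–(10,11): clear
  edge (10,11)–(2,11): clear
  edge (2,11)–(0,6): clear
  midpoint (29/2,21/2) outside
  → clear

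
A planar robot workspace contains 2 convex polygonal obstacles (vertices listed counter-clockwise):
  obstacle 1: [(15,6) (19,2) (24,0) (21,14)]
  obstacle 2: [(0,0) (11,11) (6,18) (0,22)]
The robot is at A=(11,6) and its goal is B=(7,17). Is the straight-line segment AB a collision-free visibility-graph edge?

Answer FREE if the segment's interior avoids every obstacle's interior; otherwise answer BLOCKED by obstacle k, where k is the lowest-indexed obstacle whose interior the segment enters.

BLOCKED by obstacle 2

Obstacle 1 [(15,6) (19,2) (24,0) (21,14)]:
  edge (15,6)–(19,2): clear
  edge (19,2)–(24,0): clear
  edge (24,0)–(21,14): clear
  edge (21,14)–(15,6): clear
  midpoint (9,23/2) outside
  → clear
Obstacle 2 [(0,0) (11,11) (6,18) (0,22)]:
  edge (0,0)–(11,11): crosses AB
  edge (11,11)–(6,18): crosses AB
  edge (6,18)–(0,22): clear
  edge (0,22)–(0,0): clear
  → BLOCKED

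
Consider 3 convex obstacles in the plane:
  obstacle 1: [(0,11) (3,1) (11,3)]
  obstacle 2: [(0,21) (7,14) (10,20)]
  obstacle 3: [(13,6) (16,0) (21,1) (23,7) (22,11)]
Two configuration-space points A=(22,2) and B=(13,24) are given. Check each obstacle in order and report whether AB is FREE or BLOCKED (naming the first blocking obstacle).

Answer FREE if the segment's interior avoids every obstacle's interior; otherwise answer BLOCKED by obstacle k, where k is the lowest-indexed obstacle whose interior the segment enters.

BLOCKED by obstacle 3

Obstacle 1 [(0,11) (3,1) (11,3)]:
  edge (0,11)–(3,1): clear
  edge (3,1)–(11,3): clear
  edge (11,3)–(0,11): clear
  midpoint (35/2,13) outside
  → clear
Obstacle 2 [(0,21) (7,14) (10,20)]:
  edge (0,21)–(7,14): clear
  edge (7,14)–(10,20): clear
  edge (10,20)–(0,21): clear
  midpoint (35/2,13) outside
  → clear
Obstacle 3 [(13,6) (16,0) (21,1) (23,7) (22,11)]:
  edge (13,6)–(16,0): clear
  edge (16,0)–(21,1): clear
  edge (21,1)–(23,7): crosses AB
  edge (23,7)–(22,11): clear
  edge (22,11)–(13,6): crosses AB
  → BLOCKED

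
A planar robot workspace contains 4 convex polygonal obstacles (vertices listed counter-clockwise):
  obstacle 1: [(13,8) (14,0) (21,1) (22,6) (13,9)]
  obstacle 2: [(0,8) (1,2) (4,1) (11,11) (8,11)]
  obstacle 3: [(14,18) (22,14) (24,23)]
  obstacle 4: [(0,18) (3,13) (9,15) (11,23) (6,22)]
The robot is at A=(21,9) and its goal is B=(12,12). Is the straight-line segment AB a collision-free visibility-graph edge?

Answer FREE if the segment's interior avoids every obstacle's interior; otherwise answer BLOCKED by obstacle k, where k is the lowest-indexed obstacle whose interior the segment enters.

FREE

Obstacle 1 [(13,8) (14,0) (21,1) (22,6) (13,9)]:
  edge (13,8)–(14,0): clear
  edge (14,0)–(21,1): clear
  edge (21,1)–(22,6): clear
  edge (22,6)–(13,9): clear
  edge (13,9)–(13,8): clear
  midpoint (33/2,21/2) outside
  → clear
Obstacle 2 [(0,8) (1,2) (4,1) (11,11) (8,11)]:
  edge (0,8)–(1,2): clear
  edge (1,2)–(4,1): clear
  edge (4,1)–(11,11): clear
  edge (11,11)–(8,11): clear
  edge (8,11)–(0,8): clear
  midpoint (33/2,21/2) outside
  → clear
Obstacle 3 [(14,18) (22,14) (24,23)]:
  edge (14,18)–(22,14): clear
  edge (22,14)–(24,23): clear
  edge (24,23)–(14,18): clear
  midpoint (33/2,21/2) outside
  → clear
Obstacle 4 [(0,18) (3,13) (9,15) (11,23) (6,22)]:
  edge (0,18)–(3,13): clear
  edge (3,13)–(9,15): clear
  edge (9,15)–(11,23): clear
  edge (11,23)–(6,22): clear
  edge (6,22)–(0,18): clear
  midpoint (33/2,21/2) outside
  → clear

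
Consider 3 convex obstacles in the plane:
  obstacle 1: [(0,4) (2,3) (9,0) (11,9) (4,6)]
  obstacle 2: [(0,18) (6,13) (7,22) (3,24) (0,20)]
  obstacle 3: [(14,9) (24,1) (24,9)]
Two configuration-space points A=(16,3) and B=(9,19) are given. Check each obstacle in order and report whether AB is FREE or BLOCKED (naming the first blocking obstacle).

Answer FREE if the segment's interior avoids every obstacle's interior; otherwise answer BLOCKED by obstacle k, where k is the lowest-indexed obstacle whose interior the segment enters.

FREE

Obstacle 1 [(0,4) (2,3) (9,0) (11,9) (4,6)]:
  edge (0,4)–(2,3): clear
  edge (2,3)–(9,0): clear
  edge (9,0)–(11,9): clear
  edge (11,9)–(4,6): clear
  edge (4,6)–(0,4): clear
  midpoint (25/2,11) outside
  → clear
Obstacle 2 [(0,18) (6,13) (7,22) (3,24) (0,20)]:
  edge (0,18)–(6,13): clear
  edge (6,13)–(7,22): clear
  edge (7,22)–(3,24): clear
  edge (3,24)–(0,20): clear
  edge (0,20)–(0,18): clear
  midpoint (25/2,11) outside
  → clear
Obstacle 3 [(14,9) (24,1) (24,9)]:
  edge (14,9)–(24,1): clear
  edge (24,1)–(24,9): clear
  edge (24,9)–(14,9): clear
  midpoint (25/2,11) outside
  → clear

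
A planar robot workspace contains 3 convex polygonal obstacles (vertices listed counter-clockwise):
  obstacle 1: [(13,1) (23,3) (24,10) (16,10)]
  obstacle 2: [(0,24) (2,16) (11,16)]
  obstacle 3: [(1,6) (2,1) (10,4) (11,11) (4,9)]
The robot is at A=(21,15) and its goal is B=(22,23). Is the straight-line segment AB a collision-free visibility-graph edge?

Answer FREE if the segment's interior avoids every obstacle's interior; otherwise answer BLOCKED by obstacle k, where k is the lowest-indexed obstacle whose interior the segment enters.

FREE

Obstacle 1 [(13,1) (23,3) (24,10) (16,10)]:
  edge (13,1)–(23,3): clear
  edge (23,3)–(24,10): clear
  edge (24,10)–(16,10): clear
  edge (16,10)–(13,1): clear
  midpoint (43/2,19) outside
  → clear
Obstacle 2 [(0,24) (2,16) (11,16)]:
  edge (0,24)–(2,16): clear
  edge (2,16)–(11,16): clear
  edge (11,16)–(0,24): clear
  midpoint (43/2,19) outside
  → clear
Obstacle 3 [(1,6) (2,1) (10,4) (11,11) (4,9)]:
  edge (1,6)–(2,1): clear
  edge (2,1)–(10,4): clear
  edge (10,4)–(11,11): clear
  edge (11,11)–(4,9): clear
  edge (4,9)–(1,6): clear
  midpoint (43/2,19) outside
  → clear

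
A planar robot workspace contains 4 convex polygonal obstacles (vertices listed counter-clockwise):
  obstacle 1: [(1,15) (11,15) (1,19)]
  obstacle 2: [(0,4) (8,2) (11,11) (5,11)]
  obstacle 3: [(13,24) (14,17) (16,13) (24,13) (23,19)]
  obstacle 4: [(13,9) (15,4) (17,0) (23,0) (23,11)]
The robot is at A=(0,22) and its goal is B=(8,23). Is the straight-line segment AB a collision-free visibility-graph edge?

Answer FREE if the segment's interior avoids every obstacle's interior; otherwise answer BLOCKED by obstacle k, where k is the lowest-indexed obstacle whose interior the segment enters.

Obstacle 1 [(1,15) (11,15) (1,19)]:
  edge (1,15)–(11,15): clear
  edge (11,15)–(1,19): clear
  edge (1,19)–(1,15): clear
  midpoint (4,45/2) outside
  → clear
Obstacle 2 [(0,4) (8,2) (11,11) (5,11)]:
  edge (0,4)–(8,2): clear
  edge (8,2)–(11,11): clear
  edge (11,11)–(5,11): clear
  edge (5,11)–(0,4): clear
  midpoint (4,45/2) outside
  → clear
Obstacle 3 [(13,24) (14,17) (16,13) (24,13) (23,19)]:
  edge (13,24)–(14,17): clear
  edge (14,17)–(16,13): clear
  edge (16,13)–(24,13): clear
  edge (24,13)–(23,19): clear
  edge (23,19)–(13,24): clear
  midpoint (4,45/2) outside
  → clear
Obstacle 4 [(13,9) (15,4) (17,0) (23,0) (23,11)]:
  edge (13,9)–(15,4): clear
  edge (15,4)–(17,0): clear
  edge (17,0)–(23,0): clear
  edge (23,0)–(23,11): clear
  edge (23,11)–(13,9): clear
  midpoint (4,45/2) outside
  → clear

FREE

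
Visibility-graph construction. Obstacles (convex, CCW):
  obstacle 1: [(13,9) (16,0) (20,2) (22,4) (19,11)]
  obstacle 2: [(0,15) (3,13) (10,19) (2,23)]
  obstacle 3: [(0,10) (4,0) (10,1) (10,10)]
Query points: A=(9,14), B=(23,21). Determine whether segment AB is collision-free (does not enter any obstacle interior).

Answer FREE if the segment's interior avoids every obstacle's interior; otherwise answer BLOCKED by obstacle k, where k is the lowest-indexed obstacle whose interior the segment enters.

Obstacle 1 [(13,9) (16,0) (20,2) (22,4) (19,11)]:
  edge (13,9)–(16,0): clear
  edge (16,0)–(20,2): clear
  edge (20,2)–(22,4): clear
  edge (22,4)–(19,11): clear
  edge (19,11)–(13,9): clear
  midpoint (16,35/2) outside
  → clear
Obstacle 2 [(0,15) (3,13) (10,19) (2,23)]:
  edge (0,15)–(3,13): clear
  edge (3,13)–(10,19): clear
  edge (10,19)–(2,23): clear
  edge (2,23)–(0,15): clear
  midpoint (16,35/2) outside
  → clear
Obstacle 3 [(0,10) (4,0) (10,1) (10,10)]:
  edge (0,10)–(4,0): clear
  edge (4,0)–(10,1): clear
  edge (10,1)–(10,10): clear
  edge (10,10)–(0,10): clear
  midpoint (16,35/2) outside
  → clear

FREE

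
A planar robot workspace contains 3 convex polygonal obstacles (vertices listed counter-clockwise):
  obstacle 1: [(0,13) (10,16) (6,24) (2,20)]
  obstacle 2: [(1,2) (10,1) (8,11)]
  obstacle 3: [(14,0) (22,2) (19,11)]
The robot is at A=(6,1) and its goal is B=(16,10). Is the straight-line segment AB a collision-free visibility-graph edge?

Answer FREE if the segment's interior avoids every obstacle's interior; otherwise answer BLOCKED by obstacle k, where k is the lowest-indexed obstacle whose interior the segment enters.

BLOCKED by obstacle 2

Obstacle 1 [(0,13) (10,16) (6,24) (2,20)]:
  edge (0,13)–(10,16): clear
  edge (10,16)–(6,24): clear
  edge (6,24)–(2,20): clear
  edge (2,20)–(0,13): clear
  midpoint (11,11/2) outside
  → clear
Obstacle 2 [(1,2) (10,1) (8,11)]:
  edge (1,2)–(10,1): crosses AB
  edge (10,1)–(8,11): crosses AB
  edge (8,11)–(1,2): clear
  → BLOCKED
Obstacle 3 [(14,0) (22,2) (19,11)]:
  edge (14,0)–(22,2): clear
  edge (22,2)–(19,11): clear
  edge (19,11)–(14,0): clear
  midpoint (11,11/2) outside
  → clear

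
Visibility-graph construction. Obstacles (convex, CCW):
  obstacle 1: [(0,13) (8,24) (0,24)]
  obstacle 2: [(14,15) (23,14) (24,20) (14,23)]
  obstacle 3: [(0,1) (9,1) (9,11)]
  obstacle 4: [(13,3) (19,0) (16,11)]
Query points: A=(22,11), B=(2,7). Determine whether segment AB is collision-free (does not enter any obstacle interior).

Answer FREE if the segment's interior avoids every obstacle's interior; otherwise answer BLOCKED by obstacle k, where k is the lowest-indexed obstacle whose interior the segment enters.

BLOCKED by obstacle 3

Obstacle 1 [(0,13) (8,24) (0,24)]:
  edge (0,13)–(8,24): clear
  edge (8,24)–(0,24): clear
  edge (0,24)–(0,13): clear
  midpoint (12,9) outside
  → clear
Obstacle 2 [(14,15) (23,14) (24,20) (14,23)]:
  edge (14,15)–(23,14): clear
  edge (23,14)–(24,20): clear
  edge (24,20)–(14,23): clear
  edge (14,23)–(14,15): clear
  midpoint (12,9) outside
  → clear
Obstacle 3 [(0,1) (9,1) (9,11)]:
  edge (0,1)–(9,1): clear
  edge (9,1)–(9,11): crosses AB
  edge (9,11)–(0,1): crosses AB
  → BLOCKED
Obstacle 4 [(13,3) (19,0) (16,11)]:
  edge (13,3)–(19,0): clear
  edge (19,0)–(16,11): crosses AB
  edge (16,11)–(13,3): crosses AB
  → BLOCKED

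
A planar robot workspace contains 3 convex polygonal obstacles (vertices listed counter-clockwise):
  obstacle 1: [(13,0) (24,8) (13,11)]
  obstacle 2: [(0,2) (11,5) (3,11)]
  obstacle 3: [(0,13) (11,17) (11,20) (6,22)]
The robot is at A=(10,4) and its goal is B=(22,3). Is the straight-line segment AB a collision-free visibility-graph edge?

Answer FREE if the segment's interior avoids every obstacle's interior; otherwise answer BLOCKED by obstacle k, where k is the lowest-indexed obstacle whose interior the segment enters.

Obstacle 1 [(13,0) (24,8) (13,11)]:
  edge (13,0)–(24,8): crosses AB
  edge (24,8)–(13,11): clear
  edge (13,11)–(13,0): crosses AB
  → BLOCKED
Obstacle 2 [(0,2) (11,5) (3,11)]:
  edge (0,2)–(11,5): clear
  edge (11,5)–(3,11): clear
  edge (3,11)–(0,2): clear
  midpoint (16,7/2) outside
  → clear
Obstacle 3 [(0,13) (11,17) (11,20) (6,22)]:
  edge (0,13)–(11,17): clear
  edge (11,17)–(11,20): clear
  edge (11,20)–(6,22): clear
  edge (6,22)–(0,13): clear
  midpoint (16,7/2) outside
  → clear

BLOCKED by obstacle 1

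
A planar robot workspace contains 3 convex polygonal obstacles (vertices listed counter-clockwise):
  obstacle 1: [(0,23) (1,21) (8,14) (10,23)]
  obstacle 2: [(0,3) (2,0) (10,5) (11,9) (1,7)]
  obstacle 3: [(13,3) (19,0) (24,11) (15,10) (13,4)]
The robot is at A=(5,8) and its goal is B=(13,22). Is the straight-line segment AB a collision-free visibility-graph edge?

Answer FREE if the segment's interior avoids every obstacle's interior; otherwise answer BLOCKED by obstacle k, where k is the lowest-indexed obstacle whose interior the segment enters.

FREE

Obstacle 1 [(0,23) (1,21) (8,14) (10,23)]:
  edge (0,23)–(1,21): clear
  edge (1,21)–(8,14): clear
  edge (8,14)–(10,23): clear
  edge (10,23)–(0,23): clear
  midpoint (9,15) outside
  → clear
Obstacle 2 [(0,3) (2,0) (10,5) (11,9) (1,7)]:
  edge (0,3)–(2,0): clear
  edge (2,0)–(10,5): clear
  edge (10,5)–(11,9): clear
  edge (11,9)–(1,7): clear
  edge (1,7)–(0,3): clear
  midpoint (9,15) outside
  → clear
Obstacle 3 [(13,3) (19,0) (24,11) (15,10) (13,4)]:
  edge (13,3)–(19,0): clear
  edge (19,0)–(24,11): clear
  edge (24,11)–(15,10): clear
  edge (15,10)–(13,4): clear
  edge (13,4)–(13,3): clear
  midpoint (9,15) outside
  → clear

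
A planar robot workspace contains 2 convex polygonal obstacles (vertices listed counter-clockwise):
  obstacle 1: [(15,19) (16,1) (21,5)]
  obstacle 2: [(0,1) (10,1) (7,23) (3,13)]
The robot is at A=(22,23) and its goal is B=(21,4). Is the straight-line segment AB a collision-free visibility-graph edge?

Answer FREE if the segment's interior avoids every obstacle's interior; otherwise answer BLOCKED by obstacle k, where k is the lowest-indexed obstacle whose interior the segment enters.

Obstacle 1 [(15,19) (16,1) (21,5)]:
  edge (15,19)–(16,1): clear
  edge (16,1)–(21,5): clear
  edge (21,5)–(15,19): clear
  midpoint (43/2,27/2) outside
  → clear
Obstacle 2 [(0,1) (10,1) (7,23) (3,13)]:
  edge (0,1)–(10,1): clear
  edge (10,1)–(7,23): clear
  edge (7,23)–(3,13): clear
  edge (3,13)–(0,1): clear
  midpoint (43/2,27/2) outside
  → clear

FREE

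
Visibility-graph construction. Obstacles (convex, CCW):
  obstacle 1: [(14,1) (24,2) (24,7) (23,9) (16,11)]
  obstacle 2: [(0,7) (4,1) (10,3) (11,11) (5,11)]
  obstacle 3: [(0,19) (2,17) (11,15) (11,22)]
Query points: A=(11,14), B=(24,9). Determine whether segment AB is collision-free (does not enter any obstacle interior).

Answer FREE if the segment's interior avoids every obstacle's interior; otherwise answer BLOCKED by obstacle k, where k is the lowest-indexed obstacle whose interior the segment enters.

Obstacle 1 [(14,1) (24,2) (24,7) (23,9) (16,11)]:
  edge (14,1)–(24,2): clear
  edge (24,2)–(24,7): clear
  edge (24,7)–(23,9): clear
  edge (23,9)–(16,11): clear
  edge (16,11)–(14,1): clear
  midpoint (35/2,23/2) outside
  → clear
Obstacle 2 [(0,7) (4,1) (10,3) (11,11) (5,11)]:
  edge (0,7)–(4,1): clear
  edge (4,1)–(10,3): clear
  edge (10,3)–(11,11): clear
  edge (11,11)–(5,11): clear
  edge (5,11)–(0,7): clear
  midpoint (35/2,23/2) outside
  → clear
Obstacle 3 [(0,19) (2,17) (11,15) (11,22)]:
  edge (0,19)–(2,17): clear
  edge (2,17)–(11,15): clear
  edge (11,15)–(11,22): clear
  edge (11,22)–(0,19): clear
  midpoint (35/2,23/2) outside
  → clear

FREE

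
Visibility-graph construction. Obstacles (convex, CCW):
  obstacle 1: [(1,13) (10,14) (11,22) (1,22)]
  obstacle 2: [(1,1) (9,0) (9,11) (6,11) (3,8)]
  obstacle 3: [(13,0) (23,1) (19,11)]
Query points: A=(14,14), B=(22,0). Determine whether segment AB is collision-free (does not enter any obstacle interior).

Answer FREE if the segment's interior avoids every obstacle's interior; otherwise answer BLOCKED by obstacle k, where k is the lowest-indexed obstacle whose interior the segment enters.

BLOCKED by obstacle 3

Obstacle 1 [(1,13) (10,14) (11,22) (1,22)]:
  edge (1,13)–(10,14): clear
  edge (10,14)–(11,22): clear
  edge (11,22)–(1,22): clear
  edge (1,22)–(1,13): clear
  midpoint (18,7) outside
  → clear
Obstacle 2 [(1,1) (9,0) (9,11) (6,11) (3,8)]:
  edge (1,1)–(9,0): clear
  edge (9,0)–(9,11): clear
  edge (9,11)–(6,11): clear
  edge (6,11)–(3,8): clear
  edge (3,8)–(1,1): clear
  midpoint (18,7) outside
  → clear
Obstacle 3 [(13,0) (23,1) (19,11)]:
  edge (13,0)–(23,1): crosses AB
  edge (23,1)–(19,11): clear
  edge (19,11)–(13,0): crosses AB
  → BLOCKED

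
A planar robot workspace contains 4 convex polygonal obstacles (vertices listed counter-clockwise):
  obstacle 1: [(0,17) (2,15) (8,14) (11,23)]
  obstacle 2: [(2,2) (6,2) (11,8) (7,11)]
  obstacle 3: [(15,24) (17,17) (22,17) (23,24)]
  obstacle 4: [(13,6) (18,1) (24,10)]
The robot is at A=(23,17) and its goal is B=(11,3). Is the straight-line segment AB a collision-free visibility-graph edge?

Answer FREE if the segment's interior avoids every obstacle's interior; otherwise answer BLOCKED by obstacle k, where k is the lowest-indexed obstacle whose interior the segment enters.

Obstacle 1 [(0,17) (2,15) (8,14) (11,23)]:
  edge (0,17)–(2,15): clear
  edge (2,15)–(8,14): clear
  edge (8,14)–(11,23): clear
  edge (11,23)–(0,17): clear
  midpoint (17,10) outside
  → clear
Obstacle 2 [(2,2) (6,2) (11,8) (7,11)]:
  edge (2,2)–(6,2): clear
  edge (6,2)–(11,8): clear
  edge (11,8)–(7,11): clear
  edge (7,11)–(2,2): clear
  midpoint (17,10) outside
  → clear
Obstacle 3 [(15,24) (17,17) (22,17) (23,24)]:
  edge (15,24)–(17,17): clear
  edge (17,17)–(22,17): clear
  edge (22,17)–(23,24): clear
  edge (23,24)–(15,24): clear
  midpoint (17,10) outside
  → clear
Obstacle 4 [(13,6) (18,1) (24,10)]:
  edge (13,6)–(18,1): crosses AB
  edge (18,1)–(24,10): clear
  edge (24,10)–(13,6): crosses AB
  → BLOCKED

BLOCKED by obstacle 4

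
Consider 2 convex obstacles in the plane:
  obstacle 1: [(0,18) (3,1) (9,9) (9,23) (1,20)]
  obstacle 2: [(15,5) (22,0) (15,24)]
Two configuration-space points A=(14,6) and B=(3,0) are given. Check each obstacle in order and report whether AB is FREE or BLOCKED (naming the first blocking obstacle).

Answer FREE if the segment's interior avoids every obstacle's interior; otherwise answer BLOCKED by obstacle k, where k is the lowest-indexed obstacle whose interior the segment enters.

Obstacle 1 [(0,18) (3,1) (9,9) (9,23) (1,20)]:
  edge (0,18)–(3,1): clear
  edge (3,1)–(9,9): clear
  edge (9,9)–(9,23): clear
  edge (9,23)–(1,20): clear
  edge (1,20)–(0,18): clear
  midpoint (17/2,3) outside
  → clear
Obstacle 2 [(15,5) (22,0) (15,24)]:
  edge (15,5)–(22,0): clear
  edge (22,0)–(15,24): clear
  edge (15,24)–(15,5): clear
  midpoint (17/2,3) outside
  → clear

FREE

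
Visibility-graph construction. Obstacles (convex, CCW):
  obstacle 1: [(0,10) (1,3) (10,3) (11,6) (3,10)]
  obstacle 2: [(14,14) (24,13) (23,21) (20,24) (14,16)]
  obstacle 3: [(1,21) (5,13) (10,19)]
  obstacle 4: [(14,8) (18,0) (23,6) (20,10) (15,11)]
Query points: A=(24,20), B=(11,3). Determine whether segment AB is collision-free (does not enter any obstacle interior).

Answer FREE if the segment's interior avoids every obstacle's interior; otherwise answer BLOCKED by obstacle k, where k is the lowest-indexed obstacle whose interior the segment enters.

BLOCKED by obstacle 2

Obstacle 1 [(0,10) (1,3) (10,3) (11,6) (3,10)]:
  edge (0,10)–(1,3): clear
  edge (1,3)–(10,3): clear
  edge (10,3)–(11,6): clear
  edge (11,6)–(3,10): clear
  edge (3,10)–(0,10): clear
  midpoint (35/2,23/2) outside
  → clear
Obstacle 2 [(14,14) (24,13) (23,21) (20,24) (14,16)]:
  edge (14,14)–(24,13): crosses AB
  edge (24,13)–(23,21): crosses AB
  edge (23,21)–(20,24): clear
  edge (20,24)–(14,16): clear
  edge (14,16)–(14,14): clear
  → BLOCKED
Obstacle 3 [(1,21) (5,13) (10,19)]:
  edge (1,21)–(5,13): clear
  edge (5,13)–(10,19): clear
  edge (10,19)–(1,21): clear
  midpoint (35/2,23/2) outside
  → clear
Obstacle 4 [(14,8) (18,0) (23,6) (20,10) (15,11)]:
  edge (14,8)–(18,0): crosses AB
  edge (18,0)–(23,6): clear
  edge (23,6)–(20,10): clear
  edge (20,10)–(15,11): crosses AB
  edge (15,11)–(14,8): clear
  → BLOCKED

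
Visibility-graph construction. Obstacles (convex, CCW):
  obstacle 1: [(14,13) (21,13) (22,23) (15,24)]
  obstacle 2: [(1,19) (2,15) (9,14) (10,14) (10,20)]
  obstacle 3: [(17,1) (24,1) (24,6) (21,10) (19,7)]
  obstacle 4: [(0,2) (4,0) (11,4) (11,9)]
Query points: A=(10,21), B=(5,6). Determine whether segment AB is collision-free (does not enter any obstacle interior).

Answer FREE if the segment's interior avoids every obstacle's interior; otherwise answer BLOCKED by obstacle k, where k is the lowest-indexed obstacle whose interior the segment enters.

BLOCKED by obstacle 2

Obstacle 1 [(14,13) (21,13) (22,23) (15,24)]:
  edge (14,13)–(21,13): clear
  edge (21,13)–(22,23): clear
  edge (22,23)–(15,24): clear
  edge (15,24)–(14,13): clear
  midpoint (15/2,27/2) outside
  → clear
Obstacle 2 [(1,19) (2,15) (9,14) (10,14) (10,20)]:
  edge (1,19)–(2,15): clear
  edge (2,15)–(9,14): crosses AB
  edge (9,14)–(10,14): clear
  edge (10,14)–(10,20): clear
  edge (10,20)–(1,19): crosses AB
  → BLOCKED
Obstacle 3 [(17,1) (24,1) (24,6) (21,10) (19,7)]:
  edge (17,1)–(24,1): clear
  edge (24,1)–(24,6): clear
  edge (24,6)–(21,10): clear
  edge (21,10)–(19,7): clear
  edge (19,7)–(17,1): clear
  midpoint (15/2,27/2) outside
  → clear
Obstacle 4 [(0,2) (4,0) (11,4) (11,9)]:
  edge (0,2)–(4,0): clear
  edge (4,0)–(11,4): clear
  edge (11,4)–(11,9): clear
  edge (11,9)–(0,2): clear
  midpoint (15/2,27/2) outside
  → clear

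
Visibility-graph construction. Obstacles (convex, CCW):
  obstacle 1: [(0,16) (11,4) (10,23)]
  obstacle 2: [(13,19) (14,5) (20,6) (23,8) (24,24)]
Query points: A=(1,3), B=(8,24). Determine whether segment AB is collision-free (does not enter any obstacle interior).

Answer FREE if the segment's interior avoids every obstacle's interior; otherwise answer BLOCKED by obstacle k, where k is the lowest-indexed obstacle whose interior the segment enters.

BLOCKED by obstacle 1

Obstacle 1 [(0,16) (11,4) (10,23)]:
  edge (0,16)–(11,4): crosses AB
  edge (11,4)–(10,23): clear
  edge (10,23)–(0,16): crosses AB
  → BLOCKED
Obstacle 2 [(13,19) (14,5) (20,6) (23,8) (24,24)]:
  edge (13,19)–(14,5): clear
  edge (14,5)–(20,6): clear
  edge (20,6)–(23,8): clear
  edge (23,8)–(24,24): clear
  edge (24,24)–(13,19): clear
  midpoint (9/2,27/2) outside
  → clear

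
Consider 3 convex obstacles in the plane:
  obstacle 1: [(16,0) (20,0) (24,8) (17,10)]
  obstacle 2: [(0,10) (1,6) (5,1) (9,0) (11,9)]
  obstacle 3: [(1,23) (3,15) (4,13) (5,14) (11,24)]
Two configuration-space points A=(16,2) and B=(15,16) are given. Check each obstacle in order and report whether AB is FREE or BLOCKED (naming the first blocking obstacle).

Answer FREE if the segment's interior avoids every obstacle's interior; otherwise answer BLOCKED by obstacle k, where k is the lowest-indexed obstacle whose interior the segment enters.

Obstacle 1 [(16,0) (20,0) (24,8) (17,10)]:
  edge (16,0)–(20,0): clear
  edge (20,0)–(24,8): clear
  edge (24,8)–(17,10): clear
  edge (17,10)–(16,0): clear
  midpoint (31/2,9) outside
  → clear
Obstacle 2 [(0,10) (1,6) (5,1) (9,0) (11,9)]:
  edge (0,10)–(1,6): clear
  edge (1,6)–(5,1): clear
  edge (5,1)–(9,0): clear
  edge (9,0)–(11,9): clear
  edge (11,9)–(0,10): clear
  midpoint (31/2,9) outside
  → clear
Obstacle 3 [(1,23) (3,15) (4,13) (5,14) (11,24)]:
  edge (1,23)–(3,15): clear
  edge (3,15)–(4,13): clear
  edge (4,13)–(5,14): clear
  edge (5,14)–(11,24): clear
  edge (11,24)–(1,23): clear
  midpoint (31/2,9) outside
  → clear

FREE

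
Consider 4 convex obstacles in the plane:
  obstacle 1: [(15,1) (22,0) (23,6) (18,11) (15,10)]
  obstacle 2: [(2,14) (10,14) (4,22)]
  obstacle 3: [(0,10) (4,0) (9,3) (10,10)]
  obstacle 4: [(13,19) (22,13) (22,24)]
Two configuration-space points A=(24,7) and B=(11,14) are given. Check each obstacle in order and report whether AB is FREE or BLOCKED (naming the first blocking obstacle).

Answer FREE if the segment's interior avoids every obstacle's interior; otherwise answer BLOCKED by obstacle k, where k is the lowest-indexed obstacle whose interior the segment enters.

Obstacle 1 [(15,1) (22,0) (23,6) (18,11) (15,10)]:
  edge (15,1)–(22,0): clear
  edge (22,0)–(23,6): clear
  edge (23,6)–(18,11): crosses AB
  edge (18,11)–(15,10): crosses AB
  edge (15,10)–(15,1): clear
  → BLOCKED
Obstacle 2 [(2,14) (10,14) (4,22)]:
  edge (2,14)–(10,14): clear
  edge (10,14)–(4,22): clear
  edge (4,22)–(2,14): clear
  midpoint (35/2,21/2) outside
  → clear
Obstacle 3 [(0,10) (4,0) (9,3) (10,10)]:
  edge (0,10)–(4,0): clear
  edge (4,0)–(9,3): clear
  edge (9,3)–(10,10): clear
  edge (10,10)–(0,10): clear
  midpoint (35/2,21/2) outside
  → clear
Obstacle 4 [(13,19) (22,13) (22,24)]:
  edge (13,19)–(22,13): clear
  edge (22,13)–(22,24): clear
  edge (22,24)–(13,19): clear
  midpoint (35/2,21/2) outside
  → clear

BLOCKED by obstacle 1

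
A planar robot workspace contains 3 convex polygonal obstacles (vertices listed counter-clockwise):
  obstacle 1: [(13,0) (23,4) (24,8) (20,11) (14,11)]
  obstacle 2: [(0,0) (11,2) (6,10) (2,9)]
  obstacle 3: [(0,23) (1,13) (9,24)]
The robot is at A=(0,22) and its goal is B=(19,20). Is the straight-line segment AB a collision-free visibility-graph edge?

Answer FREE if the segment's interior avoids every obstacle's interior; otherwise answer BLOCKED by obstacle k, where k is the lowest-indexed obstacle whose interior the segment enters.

BLOCKED by obstacle 3

Obstacle 1 [(13,0) (23,4) (24,8) (20,11) (14,11)]:
  edge (13,0)–(23,4): clear
  edge (23,4)–(24,8): clear
  edge (24,8)–(20,11): clear
  edge (20,11)–(14,11): clear
  edge (14,11)–(13,0): clear
  midpoint (19/2,21) outside
  → clear
Obstacle 2 [(0,0) (11,2) (6,10) (2,9)]:
  edge (0,0)–(11,2): clear
  edge (11,2)–(6,10): clear
  edge (6,10)–(2,9): clear
  edge (2,9)–(0,0): clear
  midpoint (19/2,21) outside
  → clear
Obstacle 3 [(0,23) (1,13) (9,24)]:
  edge (0,23)–(1,13): crosses AB
  edge (1,13)–(9,24): crosses AB
  edge (9,24)–(0,23): clear
  → BLOCKED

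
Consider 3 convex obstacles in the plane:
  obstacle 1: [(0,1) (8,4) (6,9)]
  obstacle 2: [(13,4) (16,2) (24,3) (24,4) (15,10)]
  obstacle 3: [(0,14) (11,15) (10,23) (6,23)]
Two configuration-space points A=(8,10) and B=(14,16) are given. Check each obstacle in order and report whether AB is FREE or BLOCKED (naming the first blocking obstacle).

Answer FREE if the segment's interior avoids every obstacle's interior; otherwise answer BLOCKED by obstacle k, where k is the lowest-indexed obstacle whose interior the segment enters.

FREE

Obstacle 1 [(0,1) (8,4) (6,9)]:
  edge (0,1)–(8,4): clear
  edge (8,4)–(6,9): clear
  edge (6,9)–(0,1): clear
  midpoint (11,13) outside
  → clear
Obstacle 2 [(13,4) (16,2) (24,3) (24,4) (15,10)]:
  edge (13,4)–(16,2): clear
  edge (16,2)–(24,3): clear
  edge (24,3)–(24,4): clear
  edge (24,4)–(15,10): clear
  edge (15,10)–(13,4): clear
  midpoint (11,13) outside
  → clear
Obstacle 3 [(0,14) (11,15) (10,23) (6,23)]:
  edge (0,14)–(11,15): clear
  edge (11,15)–(10,23): clear
  edge (10,23)–(6,23): clear
  edge (6,23)–(0,14): clear
  midpoint (11,13) outside
  → clear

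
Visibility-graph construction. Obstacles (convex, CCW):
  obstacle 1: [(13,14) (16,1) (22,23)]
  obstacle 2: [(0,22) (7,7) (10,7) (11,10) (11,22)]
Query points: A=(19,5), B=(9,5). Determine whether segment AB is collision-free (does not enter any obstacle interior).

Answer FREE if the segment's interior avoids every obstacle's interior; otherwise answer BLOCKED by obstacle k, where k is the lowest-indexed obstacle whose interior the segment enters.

Obstacle 1 [(13,14) (16,1) (22,23)]:
  edge (13,14)–(16,1): crosses AB
  edge (16,1)–(22,23): crosses AB
  edge (22,23)–(13,14): clear
  → BLOCKED
Obstacle 2 [(0,22) (7,7) (10,7) (11,10) (11,22)]:
  edge (0,22)–(7,7): clear
  edge (7,7)–(10,7): clear
  edge (10,7)–(11,10): clear
  edge (11,10)–(11,22): clear
  edge (11,22)–(0,22): clear
  midpoint (14,5) outside
  → clear

BLOCKED by obstacle 1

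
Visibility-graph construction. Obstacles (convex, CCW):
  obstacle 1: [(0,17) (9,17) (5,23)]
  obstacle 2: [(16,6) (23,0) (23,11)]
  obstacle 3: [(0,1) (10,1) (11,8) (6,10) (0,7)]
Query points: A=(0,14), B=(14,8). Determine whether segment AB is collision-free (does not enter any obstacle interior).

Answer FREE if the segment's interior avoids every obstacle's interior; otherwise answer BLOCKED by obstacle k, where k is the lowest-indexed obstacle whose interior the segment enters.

FREE

Obstacle 1 [(0,17) (9,17) (5,23)]:
  edge (0,17)–(9,17): clear
  edge (9,17)–(5,23): clear
  edge (5,23)–(0,17): clear
  midpoint (7,11) outside
  → clear
Obstacle 2 [(16,6) (23,0) (23,11)]:
  edge (16,6)–(23,0): clear
  edge (23,0)–(23,11): clear
  edge (23,11)–(16,6): clear
  midpoint (7,11) outside
  → clear
Obstacle 3 [(0,1) (10,1) (11,8) (6,10) (0,7)]:
  edge (0,1)–(10,1): clear
  edge (10,1)–(11,8): clear
  edge (11,8)–(6,10): clear
  edge (6,10)–(0,7): clear
  edge (0,7)–(0,1): clear
  midpoint (7,11) outside
  → clear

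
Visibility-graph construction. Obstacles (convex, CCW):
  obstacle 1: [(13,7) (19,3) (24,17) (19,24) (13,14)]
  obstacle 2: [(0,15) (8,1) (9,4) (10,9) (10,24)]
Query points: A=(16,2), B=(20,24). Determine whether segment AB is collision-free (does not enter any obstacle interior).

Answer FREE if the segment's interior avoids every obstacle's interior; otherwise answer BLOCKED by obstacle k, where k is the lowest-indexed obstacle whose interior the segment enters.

Obstacle 1 [(13,7) (19,3) (24,17) (19,24) (13,14)]:
  edge (13,7)–(19,3): crosses AB
  edge (19,3)–(24,17): clear
  edge (24,17)–(19,24): crosses AB
  edge (19,24)–(13,14): clear
  edge (13,14)–(13,7): clear
  → BLOCKED
Obstacle 2 [(0,15) (8,1) (9,4) (10,9) (10,24)]:
  edge (0,15)–(8,1): clear
  edge (8,1)–(9,4): clear
  edge (9,4)–(10,9): clear
  edge (10,9)–(10,24): clear
  edge (10,24)–(0,15): clear
  midpoint (18,13) outside
  → clear

BLOCKED by obstacle 1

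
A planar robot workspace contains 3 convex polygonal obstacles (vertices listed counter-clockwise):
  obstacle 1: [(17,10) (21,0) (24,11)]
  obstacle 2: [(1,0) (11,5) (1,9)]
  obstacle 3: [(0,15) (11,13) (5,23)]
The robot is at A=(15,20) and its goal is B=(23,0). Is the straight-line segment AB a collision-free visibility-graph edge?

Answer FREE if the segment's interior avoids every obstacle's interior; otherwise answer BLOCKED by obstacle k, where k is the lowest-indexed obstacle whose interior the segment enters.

BLOCKED by obstacle 1

Obstacle 1 [(17,10) (21,0) (24,11)]:
  edge (17,10)–(21,0): clear
  edge (21,0)–(24,11): crosses AB
  edge (24,11)–(17,10): crosses AB
  → BLOCKED
Obstacle 2 [(1,0) (11,5) (1,9)]:
  edge (1,0)–(11,5): clear
  edge (11,5)–(1,9): clear
  edge (1,9)–(1,0): clear
  midpoint (19,10) outside
  → clear
Obstacle 3 [(0,15) (11,13) (5,23)]:
  edge (0,15)–(11,13): clear
  edge (11,13)–(5,23): clear
  edge (5,23)–(0,15): clear
  midpoint (19,10) outside
  → clear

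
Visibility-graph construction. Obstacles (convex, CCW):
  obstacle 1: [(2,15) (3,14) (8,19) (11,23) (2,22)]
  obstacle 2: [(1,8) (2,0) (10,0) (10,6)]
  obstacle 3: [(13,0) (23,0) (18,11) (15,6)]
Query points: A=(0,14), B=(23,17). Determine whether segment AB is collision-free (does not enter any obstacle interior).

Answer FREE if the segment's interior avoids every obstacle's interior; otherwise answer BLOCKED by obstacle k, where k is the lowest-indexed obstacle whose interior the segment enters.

Obstacle 1 [(2,15) (3,14) (8,19) (11,23) (2,22)]:
  edge (2,15)–(3,14): crosses AB
  edge (3,14)–(8,19): crosses AB
  edge (8,19)–(11,23): clear
  edge (11,23)–(2,22): clear
  edge (2,22)–(2,15): clear
  → BLOCKED
Obstacle 2 [(1,8) (2,0) (10,0) (10,6)]:
  edge (1,8)–(2,0): clear
  edge (2,0)–(10,0): clear
  edge (10,0)–(10,6): clear
  edge (10,6)–(1,8): clear
  midpoint (23/2,31/2) outside
  → clear
Obstacle 3 [(13,0) (23,0) (18,11) (15,6)]:
  edge (13,0)–(23,0): clear
  edge (23,0)–(18,11): clear
  edge (18,11)–(15,6): clear
  edge (15,6)–(13,0): clear
  midpoint (23/2,31/2) outside
  → clear

BLOCKED by obstacle 1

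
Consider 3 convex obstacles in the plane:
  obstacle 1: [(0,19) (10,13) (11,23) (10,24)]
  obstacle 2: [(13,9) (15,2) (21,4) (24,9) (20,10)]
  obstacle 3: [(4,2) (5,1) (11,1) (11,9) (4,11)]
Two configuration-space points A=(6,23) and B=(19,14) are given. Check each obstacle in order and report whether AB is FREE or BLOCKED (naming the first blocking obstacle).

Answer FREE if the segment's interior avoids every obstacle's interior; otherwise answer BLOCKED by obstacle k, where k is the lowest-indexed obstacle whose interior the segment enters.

Obstacle 1 [(0,19) (10,13) (11,23) (10,24)]:
  edge (0,19)–(10,13): clear
  edge (10,13)–(11,23): crosses AB
  edge (11,23)–(10,24): clear
  edge (10,24)–(0,19): crosses AB
  → BLOCKED
Obstacle 2 [(13,9) (15,2) (21,4) (24,9) (20,10)]:
  edge (13,9)–(15,2): clear
  edge (15,2)–(21,4): clear
  edge (21,4)–(24,9): clear
  edge (24,9)–(20,10): clear
  edge (20,10)–(13,9): clear
  midpoint (25/2,37/2) outside
  → clear
Obstacle 3 [(4,2) (5,1) (11,1) (11,9) (4,11)]:
  edge (4,2)–(5,1): clear
  edge (5,1)–(11,1): clear
  edge (11,1)–(11,9): clear
  edge (11,9)–(4,11): clear
  edge (4,11)–(4,2): clear
  midpoint (25/2,37/2) outside
  → clear

BLOCKED by obstacle 1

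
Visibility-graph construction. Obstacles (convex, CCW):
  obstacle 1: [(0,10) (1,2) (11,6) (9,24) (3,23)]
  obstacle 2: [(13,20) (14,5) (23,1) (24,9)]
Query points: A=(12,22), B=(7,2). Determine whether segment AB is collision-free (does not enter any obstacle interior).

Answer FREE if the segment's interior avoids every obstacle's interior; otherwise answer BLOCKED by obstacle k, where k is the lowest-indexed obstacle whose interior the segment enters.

Obstacle 1 [(0,10) (1,2) (11,6) (9,24) (3,23)]:
  edge (0,10)–(1,2): clear
  edge (1,2)–(11,6): crosses AB
  edge (11,6)–(9,24): crosses AB
  edge (9,24)–(3,23): clear
  edge (3,23)–(0,10): clear
  → BLOCKED
Obstacle 2 [(13,20) (14,5) (23,1) (24,9)]:
  edge (13,20)–(14,5): clear
  edge (14,5)–(23,1): clear
  edge (23,1)–(24,9): clear
  edge (24,9)–(13,20): clear
  midpoint (19/2,12) outside
  → clear

BLOCKED by obstacle 1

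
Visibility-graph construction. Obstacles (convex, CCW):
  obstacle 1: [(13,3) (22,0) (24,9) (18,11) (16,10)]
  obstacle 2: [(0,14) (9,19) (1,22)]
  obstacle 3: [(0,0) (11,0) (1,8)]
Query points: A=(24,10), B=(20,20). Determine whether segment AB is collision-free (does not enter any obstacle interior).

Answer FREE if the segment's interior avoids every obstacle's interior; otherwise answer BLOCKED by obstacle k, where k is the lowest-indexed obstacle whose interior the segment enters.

FREE

Obstacle 1 [(13,3) (22,0) (24,9) (18,11) (16,10)]:
  edge (13,3)–(22,0): clear
  edge (22,0)–(24,9): clear
  edge (24,9)–(18,11): clear
  edge (18,11)–(16,10): clear
  edge (16,10)–(13,3): clear
  midpoint (22,15) outside
  → clear
Obstacle 2 [(0,14) (9,19) (1,22)]:
  edge (0,14)–(9,19): clear
  edge (9,19)–(1,22): clear
  edge (1,22)–(0,14): clear
  midpoint (22,15) outside
  → clear
Obstacle 3 [(0,0) (11,0) (1,8)]:
  edge (0,0)–(11,0): clear
  edge (11,0)–(1,8): clear
  edge (1,8)–(0,0): clear
  midpoint (22,15) outside
  → clear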